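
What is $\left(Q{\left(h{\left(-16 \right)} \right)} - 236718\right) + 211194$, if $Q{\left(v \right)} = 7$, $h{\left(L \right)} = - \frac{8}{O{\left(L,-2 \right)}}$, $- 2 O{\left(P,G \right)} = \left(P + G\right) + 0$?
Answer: $-25517$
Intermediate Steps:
$O{\left(P,G \right)} = - \frac{G}{2} - \frac{P}{2}$ ($O{\left(P,G \right)} = - \frac{\left(P + G\right) + 0}{2} = - \frac{\left(G + P\right) + 0}{2} = - \frac{G + P}{2} = - \frac{G}{2} - \frac{P}{2}$)
$h{\left(L \right)} = - \frac{8}{1 - \frac{L}{2}}$ ($h{\left(L \right)} = - \frac{8}{\left(- \frac{1}{2}\right) \left(-2\right) - \frac{L}{2}} = - \frac{8}{1 - \frac{L}{2}}$)
$\left(Q{\left(h{\left(-16 \right)} \right)} - 236718\right) + 211194 = \left(7 - 236718\right) + 211194 = -236711 + 211194 = -25517$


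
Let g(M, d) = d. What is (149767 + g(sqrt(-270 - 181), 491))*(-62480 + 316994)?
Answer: 38242764612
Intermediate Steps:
(149767 + g(sqrt(-270 - 181), 491))*(-62480 + 316994) = (149767 + 491)*(-62480 + 316994) = 150258*254514 = 38242764612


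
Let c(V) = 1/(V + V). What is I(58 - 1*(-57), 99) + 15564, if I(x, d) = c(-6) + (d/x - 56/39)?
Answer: 93068783/5980 ≈ 15563.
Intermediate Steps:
c(V) = 1/(2*V)
I(x, d) = -79/52 + d/x (I(x, d) = (1/2)/(-6) + (d/x - 56/39) = (1/2)*(-1/6) + (d/x - 56*1/39) = -1/12 + (d/x - 56/39) = -1/12 + (-56/39 + d/x) = -79/52 + d/x)
I(58 - 1*(-57), 99) + 15564 = (-79/52 + 99/(58 - 1*(-57))) + 15564 = (-79/52 + 99/(58 + 57)) + 15564 = (-79/52 + 99/115) + 15564 = -3937/5980 + 15564 = 93068783/5980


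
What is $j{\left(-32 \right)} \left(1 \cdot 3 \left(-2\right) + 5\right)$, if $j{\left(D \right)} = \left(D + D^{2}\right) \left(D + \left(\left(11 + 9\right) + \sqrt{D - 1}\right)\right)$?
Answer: $11904 - 992 i \sqrt{33} \approx 11904.0 - 5698.6 i$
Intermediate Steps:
$j{\left(D \right)} = \left(D + D^{2}\right) \left(20 + D + \sqrt{-1 + D}\right)$ ($j{\left(D \right)} = \left(D + D^{2}\right) \left(D + \left(20 + \sqrt{-1 + D}\right)\right) = \left(D + D^{2}\right) \left(20 + D + \sqrt{-1 + D}\right)$)
$j{\left(-32 \right)} \left(1 \cdot 3 \left(-2\right) + 5\right) = - 32 \left(20 + \left(-32\right)^{2} + \sqrt{-1 - 32} + 21 \left(-32\right) - 32 \sqrt{-1 - 32}\right) \left(1 \cdot 3 \left(-2\right) + 5\right) = - 32 \left(20 + 1024 + \sqrt{-33} - 672 - 32 \sqrt{-33}\right) \left(1 \left(-6\right) + 5\right) = - 32 \left(20 + 1024 + i \sqrt{33} - 672 - 32 i \sqrt{33}\right) \left(-6 + 5\right) = - 32 \left(20 + 1024 + i \sqrt{33} - 672 - 32 i \sqrt{33}\right) \left(-1\right) = - 32 \left(372 - 31 i \sqrt{33}\right) \left(-1\right) = \left(-11904 + 992 i \sqrt{33}\right) \left(-1\right) = 11904 - 992 i \sqrt{33}$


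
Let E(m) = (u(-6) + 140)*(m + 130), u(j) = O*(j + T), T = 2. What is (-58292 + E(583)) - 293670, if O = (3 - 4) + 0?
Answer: -249290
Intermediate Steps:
O = -1 (O = -1 + 0 = -1)
u(j) = -2 - j (u(j) = -(j + 2) = -(2 + j) = -2 - j)
E(m) = 18720 + 144*m (E(m) = ((-2 - 1*(-6)) + 140)*(m + 130) = ((-2 + 6) + 140)*(130 + m) = (4 + 140)*(130 + m) = 144*(130 + m) = 18720 + 144*m)
(-58292 + E(583)) - 293670 = (-58292 + (18720 + 144*583)) - 293670 = (-58292 + (18720 + 83952)) - 293670 = (-58292 + 102672) - 293670 = 44380 - 293670 = -249290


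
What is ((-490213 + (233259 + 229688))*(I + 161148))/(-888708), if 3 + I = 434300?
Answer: 8117701685/444354 ≈ 18269.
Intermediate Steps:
I = 434297 (I = -3 + 434300 = 434297)
((-490213 + (233259 + 229688))*(I + 161148))/(-888708) = ((-490213 + (233259 + 229688))*(434297 + 161148))/(-888708) = ((-490213 + 462947)*595445)*(-1/888708) = -27266*595445*(-1/888708) = -16235403370*(-1/888708) = 8117701685/444354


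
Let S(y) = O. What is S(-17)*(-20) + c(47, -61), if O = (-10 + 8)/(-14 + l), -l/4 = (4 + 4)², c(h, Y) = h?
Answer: 1265/27 ≈ 46.852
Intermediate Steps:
l = -256 (l = -4*(4 + 4)² = -4*8² = -4*64 = -256)
O = 1/135 (O = (-10 + 8)/(-14 - 256) = -2/(-270) = -2*(-1/270) = 1/135 ≈ 0.0074074)
S(y) = 1/135
S(-17)*(-20) + c(47, -61) = (1/135)*(-20) + 47 = -4/27 + 47 = 1265/27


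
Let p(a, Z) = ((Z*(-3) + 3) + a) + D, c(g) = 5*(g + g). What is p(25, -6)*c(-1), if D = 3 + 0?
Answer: -490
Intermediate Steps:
D = 3
c(g) = 10*g (c(g) = 5*(2*g) = 10*g)
p(a, Z) = 6 + a - 3*Z (p(a, Z) = ((Z*(-3) + 3) + a) + 3 = ((-3*Z + 3) + a) + 3 = ((3 - 3*Z) + a) + 3 = (3 + a - 3*Z) + 3 = 6 + a - 3*Z)
p(25, -6)*c(-1) = (6 + 25 - 3*(-6))*(10*(-1)) = (6 + 25 + 18)*(-10) = 49*(-10) = -490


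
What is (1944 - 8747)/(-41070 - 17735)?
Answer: 6803/58805 ≈ 0.11569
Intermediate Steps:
(1944 - 8747)/(-41070 - 17735) = -6803/(-58805) = -6803*(-1/58805) = 6803/58805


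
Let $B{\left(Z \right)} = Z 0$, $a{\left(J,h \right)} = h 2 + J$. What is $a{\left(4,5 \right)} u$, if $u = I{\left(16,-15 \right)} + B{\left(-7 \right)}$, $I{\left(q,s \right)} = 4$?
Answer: $56$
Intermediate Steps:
$a{\left(J,h \right)} = J + 2 h$ ($a{\left(J,h \right)} = 2 h + J = J + 2 h$)
$B{\left(Z \right)} = 0$
$u = 4$ ($u = 4 + 0 = 4$)
$a{\left(4,5 \right)} u = \left(4 + 2 \cdot 5\right) 4 = \left(4 + 10\right) 4 = 14 \cdot 4 = 56$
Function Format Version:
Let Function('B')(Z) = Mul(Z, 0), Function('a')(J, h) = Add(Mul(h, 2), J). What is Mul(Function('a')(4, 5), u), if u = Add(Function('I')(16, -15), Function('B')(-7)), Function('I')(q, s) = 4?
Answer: 56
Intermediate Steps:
Function('a')(J, h) = Add(J, Mul(2, h)) (Function('a')(J, h) = Add(Mul(2, h), J) = Add(J, Mul(2, h)))
Function('B')(Z) = 0
u = 4 (u = Add(4, 0) = 4)
Mul(Function('a')(4, 5), u) = Mul(Add(4, Mul(2, 5)), 4) = Mul(Add(4, 10), 4) = Mul(14, 4) = 56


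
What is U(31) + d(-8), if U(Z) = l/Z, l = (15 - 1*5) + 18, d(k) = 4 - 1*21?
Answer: -499/31 ≈ -16.097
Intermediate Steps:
d(k) = -17 (d(k) = 4 - 21 = -17)
l = 28 (l = (15 - 5) + 18 = 10 + 18 = 28)
U(Z) = 28/Z
U(31) + d(-8) = 28/31 - 17 = -499/31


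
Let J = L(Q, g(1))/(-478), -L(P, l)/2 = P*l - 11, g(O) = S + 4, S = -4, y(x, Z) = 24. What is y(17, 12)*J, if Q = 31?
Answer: -264/239 ≈ -1.1046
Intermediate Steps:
g(O) = 0 (g(O) = -4 + 4 = 0)
L(P, l) = 22 - 2*P*l (L(P, l) = -2*(P*l - 11) = -2*(-11 + P*l) = 22 - 2*P*l)
J = -11/239 (J = (22 - 2*31*0)/(-478) = (22 + 0)*(-1/478) = 22*(-1/478) = -11/239 ≈ -0.046025)
y(17, 12)*J = 24*(-11/239) = -264/239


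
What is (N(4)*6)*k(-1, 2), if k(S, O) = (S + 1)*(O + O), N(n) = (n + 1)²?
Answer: 0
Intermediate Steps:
N(n) = (1 + n)²
k(S, O) = 2*O*(1 + S) (k(S, O) = (1 + S)*(2*O) = 2*O*(1 + S))
(N(4)*6)*k(-1, 2) = ((1 + 4)²*6)*(2*2*(1 - 1)) = (5²*6)*(2*2*0) = (25*6)*0 = 150*0 = 0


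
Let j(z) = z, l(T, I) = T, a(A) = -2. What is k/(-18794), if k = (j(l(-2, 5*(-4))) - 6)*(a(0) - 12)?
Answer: -56/9397 ≈ -0.0059593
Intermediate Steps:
k = 112 (k = (-2 - 6)*(-2 - 12) = -8*(-14) = 112)
k/(-18794) = 112/(-18794) = 112*(-1/18794) = -56/9397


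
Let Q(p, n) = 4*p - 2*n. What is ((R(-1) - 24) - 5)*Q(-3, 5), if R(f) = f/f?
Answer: 616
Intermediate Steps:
R(f) = 1
Q(p, n) = -2*n + 4*p
((R(-1) - 24) - 5)*Q(-3, 5) = ((1 - 24) - 5)*(-2*5 + 4*(-3)) = (-23 - 5)*(-10 - 12) = -28*(-22) = 616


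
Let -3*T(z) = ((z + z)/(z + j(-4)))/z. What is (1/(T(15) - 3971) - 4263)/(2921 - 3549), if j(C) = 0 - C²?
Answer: 12694149/1870027 ≈ 6.7882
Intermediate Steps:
j(C) = -C²
T(z) = -2/(3*(-16 + z)) (T(z) = -(z + z)/(z - 1*(-4)²)/(3*z) = -(2*z)/(z - 1*16)/(3*z) = -(2*z)/(z - 16)/(3*z) = -(2*z)/(-16 + z)/(3*z) = -2*z/(-16 + z)/(3*z) = -2/(3*(-16 + z)))
(1/(T(15) - 3971) - 4263)/(2921 - 3549) = (1/(-2/(-48 + 3*15) - 3971) - 4263)/(2921 - 3549) = (1/(-2/(-48 + 45) - 3971) - 4263)/(-628) = (1/(-2/(-3) - 3971) - 4263)*(-1/628) = (1/(-2*(-⅓) - 3971) - 4263)*(-1/628) = (1/(⅔ - 3971) - 4263)*(-1/628) = (1/(-11911/3) - 4263)*(-1/628) = (-3/11911 - 4263)*(-1/628) = -50776596/11911*(-1/628) = 12694149/1870027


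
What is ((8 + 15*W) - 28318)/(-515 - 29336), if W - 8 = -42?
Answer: 28820/29851 ≈ 0.96546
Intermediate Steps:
W = -34 (W = 8 - 42 = -34)
((8 + 15*W) - 28318)/(-515 - 29336) = ((8 + 15*(-34)) - 28318)/(-515 - 29336) = ((8 - 510) - 28318)/(-29851) = (-502 - 28318)*(-1/29851) = -28820*(-1/29851) = 28820/29851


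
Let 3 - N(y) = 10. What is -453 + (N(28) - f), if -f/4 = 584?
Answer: 1876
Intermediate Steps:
f = -2336 (f = -4*584 = -2336)
N(y) = -7 (N(y) = 3 - 1*10 = 3 - 10 = -7)
-453 + (N(28) - f) = -453 + (-7 - 1*(-2336)) = -453 + (-7 + 2336) = -453 + 2329 = 1876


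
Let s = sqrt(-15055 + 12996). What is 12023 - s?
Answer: 12023 - I*sqrt(2059) ≈ 12023.0 - 45.376*I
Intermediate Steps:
s = I*sqrt(2059) (s = sqrt(-2059) = I*sqrt(2059) ≈ 45.376*I)
12023 - s = 12023 - I*sqrt(2059)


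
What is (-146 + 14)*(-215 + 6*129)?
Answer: -73788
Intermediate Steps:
(-146 + 14)*(-215 + 6*129) = -132*(-215 + 774) = -132*559 = -73788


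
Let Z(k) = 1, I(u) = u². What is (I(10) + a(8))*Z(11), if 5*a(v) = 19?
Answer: 519/5 ≈ 103.80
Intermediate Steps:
a(v) = 19/5 (a(v) = (⅕)*19 = 19/5)
(I(10) + a(8))*Z(11) = (10² + 19/5)*1 = (100 + 19/5)*1 = (519/5)*1 = 519/5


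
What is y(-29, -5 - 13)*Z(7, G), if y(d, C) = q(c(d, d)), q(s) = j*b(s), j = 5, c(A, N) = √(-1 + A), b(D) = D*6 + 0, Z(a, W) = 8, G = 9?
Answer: 240*I*√30 ≈ 1314.5*I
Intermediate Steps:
b(D) = 6*D (b(D) = 6*D + 0 = 6*D)
q(s) = 30*s (q(s) = 5*(6*s) = 30*s)
y(d, C) = 30*√(-1 + d)
y(-29, -5 - 13)*Z(7, G) = (30*√(-1 - 29))*8 = (30*√(-30))*8 = (30*(I*√30))*8 = (30*I*√30)*8 = 240*I*√30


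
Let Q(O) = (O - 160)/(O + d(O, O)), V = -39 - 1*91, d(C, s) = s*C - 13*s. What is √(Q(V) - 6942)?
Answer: I*√23656418006/1846 ≈ 83.319*I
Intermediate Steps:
d(C, s) = -13*s + C*s (d(C, s) = C*s - 13*s = -13*s + C*s)
V = -130 (V = -39 - 91 = -130)
Q(O) = (-160 + O)/(O + O*(-13 + O)) (Q(O) = (O - 160)/(O + O*(-13 + O)) = (-160 + O)/(O + O*(-13 + O)))
√(Q(V) - 6942) = √((-160 - 130)/((-130)*(-12 - 130)) - 6942) = √(-1/130*(-290)/(-142) - 6942) = √(-1/130*(-1/142)*(-290) - 6942) = √(-29/1846 - 6942) = √(-12814961/1846) = I*√23656418006/1846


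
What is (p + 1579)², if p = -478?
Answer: 1212201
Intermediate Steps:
(p + 1579)² = (-478 + 1579)² = 1101² = 1212201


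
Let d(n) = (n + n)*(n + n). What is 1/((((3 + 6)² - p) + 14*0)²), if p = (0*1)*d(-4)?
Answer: 1/6561 ≈ 0.00015242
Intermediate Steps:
d(n) = 4*n² (d(n) = (2*n)*(2*n) = 4*n²)
p = 0 (p = (0*1)*(4*(-4)²) = 0*(4*16) = 0*64 = 0)
1/((((3 + 6)² - p) + 14*0)²) = 1/((((3 + 6)² - 1*0) + 14*0)²) = 1/(((9² + 0) + 0)²) = 1/(((81 + 0) + 0)²) = 1/((81 + 0)²) = 1/(81²) = 1/6561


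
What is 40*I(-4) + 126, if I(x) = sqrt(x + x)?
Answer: 126 + 80*I*sqrt(2) ≈ 126.0 + 113.14*I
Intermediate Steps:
I(x) = sqrt(2)*sqrt(x) (I(x) = sqrt(2*x) = sqrt(2)*sqrt(x))
40*I(-4) + 126 = 40*(sqrt(2)*sqrt(-4)) + 126 = 40*(sqrt(2)*(2*I)) + 126 = 40*(2*I*sqrt(2)) + 126 = 80*I*sqrt(2) + 126 = 126 + 80*I*sqrt(2)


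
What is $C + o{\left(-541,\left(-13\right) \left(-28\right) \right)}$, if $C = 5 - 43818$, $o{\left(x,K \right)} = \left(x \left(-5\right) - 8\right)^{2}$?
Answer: $7229996$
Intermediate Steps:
$o{\left(x,K \right)} = \left(-8 - 5 x\right)^{2}$ ($o{\left(x,K \right)} = \left(- 5 x - 8\right)^{2} = \left(-8 - 5 x\right)^{2}$)
$C = -43813$ ($C = 5 - 43818 = -43813$)
$C + o{\left(-541,\left(-13\right) \left(-28\right) \right)} = -43813 + \left(8 + 5 \left(-541\right)\right)^{2} = -43813 + \left(8 - 2705\right)^{2} = -43813 + \left(-2697\right)^{2} = -43813 + 7273809 = 7229996$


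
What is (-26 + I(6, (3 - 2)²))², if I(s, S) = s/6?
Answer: 625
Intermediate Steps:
I(s, S) = s/6 (I(s, S) = s*(⅙) = s/6)
(-26 + I(6, (3 - 2)²))² = (-26 + (⅙)*6)² = (-26 + 1)² = (-25)² = 625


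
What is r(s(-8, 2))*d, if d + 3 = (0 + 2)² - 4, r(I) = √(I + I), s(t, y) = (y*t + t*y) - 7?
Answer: -3*I*√78 ≈ -26.495*I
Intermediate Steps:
s(t, y) = -7 + 2*t*y (s(t, y) = (t*y + t*y) - 7 = 2*t*y - 7 = -7 + 2*t*y)
r(I) = √2*√I (r(I) = √(2*I) = √2*√I)
d = -3 (d = -3 + ((0 + 2)² - 4) = -3 + (2² - 4) = -3 + (4 - 4) = -3 + 0 = -3)
r(s(-8, 2))*d = (√2*√(-7 + 2*(-8)*2))*(-3) = (√2*√(-7 - 32))*(-3) = (√2*√(-39))*(-3) = (√2*(I*√39))*(-3) = (I*√78)*(-3) = -3*I*√78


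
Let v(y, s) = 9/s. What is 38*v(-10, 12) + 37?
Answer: 131/2 ≈ 65.500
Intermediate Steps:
38*v(-10, 12) + 37 = 38*(9/12) + 37 = 38*(9*(1/12)) + 37 = 38*(¾) + 37 = 57/2 + 37 = 131/2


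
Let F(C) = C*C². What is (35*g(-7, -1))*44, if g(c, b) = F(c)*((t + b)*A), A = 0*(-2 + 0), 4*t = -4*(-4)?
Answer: 0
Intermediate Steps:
t = 4 (t = (-4*(-4))/4 = (¼)*16 = 4)
A = 0 (A = 0*(-2) = 0)
F(C) = C³
g(c, b) = 0 (g(c, b) = c³*((4 + b)*0) = c³*0 = 0)
(35*g(-7, -1))*44 = (35*0)*44 = 0*44 = 0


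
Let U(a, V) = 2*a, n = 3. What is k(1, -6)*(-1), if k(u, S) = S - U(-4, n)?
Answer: -2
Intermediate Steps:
k(u, S) = 8 + S (k(u, S) = S - 2*(-4) = S - 1*(-8) = S + 8 = 8 + S)
k(1, -6)*(-1) = (8 - 6)*(-1) = 2*(-1) = -2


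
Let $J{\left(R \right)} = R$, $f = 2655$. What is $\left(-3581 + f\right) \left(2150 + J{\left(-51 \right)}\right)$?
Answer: $-1943674$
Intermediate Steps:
$\left(-3581 + f\right) \left(2150 + J{\left(-51 \right)}\right) = \left(-3581 + 2655\right) \left(2150 - 51\right) = \left(-926\right) 2099 = -1943674$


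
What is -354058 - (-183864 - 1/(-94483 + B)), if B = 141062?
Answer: -7927466325/46579 ≈ -1.7019e+5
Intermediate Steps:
-354058 - (-183864 - 1/(-94483 + B)) = -354058 - (-183864 - 1/(-94483 + 141062)) = -354058 - (-183864 - 1/46579) = -354058 - 1*(-8564201257/46579) = -354058 + 8564201257/46579 = -7927466325/46579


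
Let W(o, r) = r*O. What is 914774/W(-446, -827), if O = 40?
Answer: -457387/16540 ≈ -27.653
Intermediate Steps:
W(o, r) = 40*r (W(o, r) = r*40 = 40*r)
914774/W(-446, -827) = 914774/((40*(-827))) = 914774/(-33080) = 914774*(-1/33080) = -457387/16540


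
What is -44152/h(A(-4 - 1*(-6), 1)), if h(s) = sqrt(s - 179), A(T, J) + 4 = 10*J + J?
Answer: 22076*I*sqrt(43)/43 ≈ 3366.6*I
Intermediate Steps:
A(T, J) = -4 + 11*J (A(T, J) = -4 + (10*J + J) = -4 + 11*J)
h(s) = sqrt(-179 + s)
-44152/h(A(-4 - 1*(-6), 1)) = -44152/sqrt(-179 + (-4 + 11*1)) = -44152/sqrt(-179 + (-4 + 11)) = -44152/sqrt(-179 + 7) = -44152*(-I*sqrt(43)/86) = -(-22076)*I*sqrt(43)/43 = 22076*I*sqrt(43)/43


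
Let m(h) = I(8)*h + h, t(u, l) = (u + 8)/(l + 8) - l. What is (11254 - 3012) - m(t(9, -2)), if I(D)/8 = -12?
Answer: 52207/6 ≈ 8701.2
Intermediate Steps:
I(D) = -96 (I(D) = 8*(-12) = -96)
t(u, l) = -l + (8 + u)/(8 + l) (t(u, l) = (8 + u)/(8 + l) - l = -l + (8 + u)/(8 + l))
m(h) = -95*h (m(h) = -96*h + h = -95*h)
(11254 - 3012) - m(t(9, -2)) = (11254 - 3012) - (-95)*(8 + 9 - 1*(-2)² - 8*(-2))/(8 - 2) = 8242 - (-95)*(8 + 9 - 1*4 + 16)/6 = 8242 - (-95)*(8 + 9 - 4 + 16)/6 = 8242 - (-95)*(⅙)*29 = 8242 - (-95)*29/6 = 8242 - 1*(-2755/6) = 8242 + 2755/6 = 52207/6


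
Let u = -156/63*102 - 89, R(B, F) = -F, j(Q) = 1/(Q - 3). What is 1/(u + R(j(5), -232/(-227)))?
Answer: -1589/544381 ≈ -0.0029189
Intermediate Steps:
j(Q) = 1/(-3 + Q)
u = -2391/7 (u = -156*1/63*102 - 89 = -52/21*102 - 89 = -1768/7 - 89 = -2391/7 ≈ -341.57)
1/(u + R(j(5), -232/(-227))) = 1/(-2391/7 - (-232)/(-227)) = 1/(-2391/7 - (-232)*(-1)/227) = 1/(-2391/7 - 1*232/227) = 1/(-2391/7 - 232/227) = 1/(-544381/1589) = -1589/544381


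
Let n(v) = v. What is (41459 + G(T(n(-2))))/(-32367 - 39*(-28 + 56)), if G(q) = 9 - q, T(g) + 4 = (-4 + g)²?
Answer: -13812/11153 ≈ -1.2384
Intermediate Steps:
T(g) = -4 + (-4 + g)²
(41459 + G(T(n(-2))))/(-32367 - 39*(-28 + 56)) = (41459 + (9 - (-4 + (-4 - 2)²)))/(-32367 - 39*(-28 + 56)) = (41459 + (9 - (-4 + (-6)²)))/(-32367 - 39*28) = (41459 + (9 - (-4 + 36)))/(-32367 - 1092) = (41459 + (9 - 1*32))/(-33459) = (41459 + (9 - 32))*(-1/33459) = (41459 - 23)*(-1/33459) = 41436*(-1/33459) = -13812/11153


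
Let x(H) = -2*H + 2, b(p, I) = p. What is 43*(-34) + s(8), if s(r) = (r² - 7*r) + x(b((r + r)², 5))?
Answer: -1964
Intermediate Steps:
x(H) = 2 - 2*H
s(r) = 2 - 7*r - 7*r² (s(r) = (r² - 7*r) + (2 - 2*(r + r)²) = (r² - 7*r) + (2 - 2*4*r²) = (r² - 7*r) + (2 - 8*r²) = 2 - 7*r - 7*r²)
43*(-34) + s(8) = 43*(-34) + (2 - 7*8 - 7*8²) = -1462 + (2 - 56 - 7*64) = -1462 + (2 - 56 - 448) = -1462 - 502 = -1964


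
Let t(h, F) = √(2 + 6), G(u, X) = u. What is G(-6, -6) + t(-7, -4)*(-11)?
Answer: -6 - 22*√2 ≈ -37.113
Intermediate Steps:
t(h, F) = 2*√2 (t(h, F) = √8 = 2*√2)
G(-6, -6) + t(-7, -4)*(-11) = -6 + (2*√2)*(-11) = -6 - 22*√2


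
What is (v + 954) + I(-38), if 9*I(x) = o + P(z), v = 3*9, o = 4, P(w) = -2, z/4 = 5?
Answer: 8831/9 ≈ 981.22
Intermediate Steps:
z = 20 (z = 4*5 = 20)
v = 27
I(x) = 2/9 (I(x) = (4 - 2)/9 = (1/9)*2 = 2/9)
(v + 954) + I(-38) = (27 + 954) + 2/9 = 981 + 2/9 = 8831/9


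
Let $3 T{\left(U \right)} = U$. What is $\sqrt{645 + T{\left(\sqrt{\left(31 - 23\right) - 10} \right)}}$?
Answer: $\frac{\sqrt{5805 + 3 i \sqrt{2}}}{3} \approx 25.397 + 0.0092808 i$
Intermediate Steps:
$T{\left(U \right)} = \frac{U}{3}$
$\sqrt{645 + T{\left(\sqrt{\left(31 - 23\right) - 10} \right)}} = \sqrt{645 + \frac{\sqrt{\left(31 - 23\right) - 10}}{3}} = \sqrt{645 + \frac{\sqrt{8 - 10}}{3}} = \sqrt{645 + \frac{\sqrt{-2}}{3}} = \sqrt{645 + \frac{i \sqrt{2}}{3}}$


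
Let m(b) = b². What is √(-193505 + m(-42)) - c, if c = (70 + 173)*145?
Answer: -35235 + I*√191741 ≈ -35235.0 + 437.88*I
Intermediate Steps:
c = 35235 (c = 243*145 = 35235)
√(-193505 + m(-42)) - c = √(-193505 + (-42)²) - 1*35235 = √(-193505 + 1764) - 35235 = √(-191741) - 35235 = I*√191741 - 35235 = -35235 + I*√191741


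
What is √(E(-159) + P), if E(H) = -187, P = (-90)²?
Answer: √7913 ≈ 88.955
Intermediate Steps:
P = 8100
√(E(-159) + P) = √(-187 + 8100) = √7913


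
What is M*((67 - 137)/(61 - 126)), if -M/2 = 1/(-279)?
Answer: 28/3627 ≈ 0.0077199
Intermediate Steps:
M = 2/279 (M = -2/(-279) = -2*(-1/279) = 2/279 ≈ 0.0071685)
M*((67 - 137)/(61 - 126)) = 2*((67 - 137)/(61 - 126))/279 = 2*(-70/(-65))/279 = 2*(-70*(-1/65))/279 = (2/279)*(14/13) = 28/3627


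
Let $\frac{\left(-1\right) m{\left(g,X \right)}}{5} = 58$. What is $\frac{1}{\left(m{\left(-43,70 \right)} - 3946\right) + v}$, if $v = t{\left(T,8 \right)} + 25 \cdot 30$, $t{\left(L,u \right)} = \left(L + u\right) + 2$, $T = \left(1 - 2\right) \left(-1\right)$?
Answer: $- \frac{1}{3475} \approx -0.00028777$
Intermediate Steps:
$T = 1$ ($T = \left(-1\right) \left(-1\right) = 1$)
$m{\left(g,X \right)} = -290$ ($m{\left(g,X \right)} = \left(-5\right) 58 = -290$)
$t{\left(L,u \right)} = 2 + L + u$
$v = 761$ ($v = \left(2 + 1 + 8\right) + 25 \cdot 30 = 11 + 750 = 761$)
$\frac{1}{\left(m{\left(-43,70 \right)} - 3946\right) + v} = \frac{1}{\left(-290 - 3946\right) + 761} = \frac{1}{-4236 + 761} = \frac{1}{-3475} = - \frac{1}{3475}$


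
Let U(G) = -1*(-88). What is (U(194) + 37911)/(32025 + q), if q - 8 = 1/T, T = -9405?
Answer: 357380595/301270364 ≈ 1.1862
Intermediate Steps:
U(G) = 88
q = 75239/9405 (q = 8 + 1/(-9405) = 8 - 1/9405 = 75239/9405 ≈ 7.9999)
(U(194) + 37911)/(32025 + q) = (88 + 37911)/(32025 + 75239/9405) = 37999/(301270364/9405) = 37999*(9405/301270364) = 357380595/301270364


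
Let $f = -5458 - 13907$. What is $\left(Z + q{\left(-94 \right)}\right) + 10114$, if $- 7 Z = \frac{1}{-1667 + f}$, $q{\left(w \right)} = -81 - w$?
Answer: $\frac{1490937449}{147224} \approx 10127.0$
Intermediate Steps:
$f = -19365$
$Z = \frac{1}{147224}$ ($Z = - \frac{1}{7 \left(-1667 - 19365\right)} = - \frac{1}{7 \left(-21032\right)} = \left(- \frac{1}{7}\right) \left(- \frac{1}{21032}\right) = \frac{1}{147224} \approx 6.7924 \cdot 10^{-6}$)
$\left(Z + q{\left(-94 \right)}\right) + 10114 = \left(\frac{1}{147224} - -13\right) + 10114 = \left(\frac{1}{147224} + \left(-81 + 94\right)\right) + 10114 = \left(\frac{1}{147224} + 13\right) + 10114 = \frac{1913913}{147224} + 10114 = \frac{1490937449}{147224}$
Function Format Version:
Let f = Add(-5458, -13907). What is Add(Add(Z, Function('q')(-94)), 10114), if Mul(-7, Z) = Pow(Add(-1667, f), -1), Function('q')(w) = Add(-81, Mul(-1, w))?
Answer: Rational(1490937449, 147224) ≈ 10127.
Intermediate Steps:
f = -19365
Z = Rational(1, 147224) (Z = Mul(Rational(-1, 7), Pow(Add(-1667, -19365), -1)) = Mul(Rational(-1, 7), Pow(-21032, -1)) = Mul(Rational(-1, 7), Rational(-1, 21032)) = Rational(1, 147224) ≈ 6.7924e-6)
Add(Add(Z, Function('q')(-94)), 10114) = Add(Add(Rational(1, 147224), Add(-81, Mul(-1, -94))), 10114) = Add(Add(Rational(1, 147224), Add(-81, 94)), 10114) = Add(Add(Rational(1, 147224), 13), 10114) = Add(Rational(1913913, 147224), 10114) = Rational(1490937449, 147224)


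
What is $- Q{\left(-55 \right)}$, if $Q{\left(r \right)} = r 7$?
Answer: $385$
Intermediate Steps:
$Q{\left(r \right)} = 7 r$
$- Q{\left(-55 \right)} = - 7 \left(-55\right) = \left(-1\right) \left(-385\right) = 385$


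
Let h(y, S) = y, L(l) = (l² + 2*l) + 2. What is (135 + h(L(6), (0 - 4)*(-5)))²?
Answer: 34225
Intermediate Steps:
L(l) = 2 + l² + 2*l
(135 + h(L(6), (0 - 4)*(-5)))² = (135 + (2 + 6² + 2*6))² = (135 + (2 + 36 + 12))² = (135 + 50)² = 185² = 34225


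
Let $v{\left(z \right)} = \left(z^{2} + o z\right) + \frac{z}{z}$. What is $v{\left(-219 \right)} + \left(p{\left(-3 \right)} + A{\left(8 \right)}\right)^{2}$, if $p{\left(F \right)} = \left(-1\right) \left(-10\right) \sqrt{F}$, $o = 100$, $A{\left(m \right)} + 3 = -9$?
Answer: $25906 - 240 i \sqrt{3} \approx 25906.0 - 415.69 i$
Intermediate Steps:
$A{\left(m \right)} = -12$ ($A{\left(m \right)} = -3 - 9 = -12$)
$p{\left(F \right)} = 10 \sqrt{F}$
$v{\left(z \right)} = 1 + z^{2} + 100 z$ ($v{\left(z \right)} = \left(z^{2} + 100 z\right) + \frac{z}{z} = \left(z^{2} + 100 z\right) + 1 = 1 + z^{2} + 100 z$)
$v{\left(-219 \right)} + \left(p{\left(-3 \right)} + A{\left(8 \right)}\right)^{2} = \left(1 + \left(-219\right)^{2} + 100 \left(-219\right)\right) + \left(10 \sqrt{-3} - 12\right)^{2} = \left(1 + 47961 - 21900\right) + \left(10 i \sqrt{3} - 12\right)^{2} = 26062 + \left(10 i \sqrt{3} - 12\right)^{2} = 26062 + \left(-12 + 10 i \sqrt{3}\right)^{2}$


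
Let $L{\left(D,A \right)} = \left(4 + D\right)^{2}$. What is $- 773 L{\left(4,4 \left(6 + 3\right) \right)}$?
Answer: $-49472$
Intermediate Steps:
$- 773 L{\left(4,4 \left(6 + 3\right) \right)} = - 773 \left(4 + 4\right)^{2} = - 773 \cdot 8^{2} = \left(-773\right) 64 = -49472$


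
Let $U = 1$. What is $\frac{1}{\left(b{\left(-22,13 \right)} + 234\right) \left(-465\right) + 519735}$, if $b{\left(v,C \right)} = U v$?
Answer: $\frac{1}{421155} \approx 2.3744 \cdot 10^{-6}$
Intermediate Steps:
$b{\left(v,C \right)} = v$ ($b{\left(v,C \right)} = 1 v = v$)
$\frac{1}{\left(b{\left(-22,13 \right)} + 234\right) \left(-465\right) + 519735} = \frac{1}{\left(-22 + 234\right) \left(-465\right) + 519735} = \frac{1}{212 \left(-465\right) + 519735} = \frac{1}{-98580 + 519735} = \frac{1}{421155}$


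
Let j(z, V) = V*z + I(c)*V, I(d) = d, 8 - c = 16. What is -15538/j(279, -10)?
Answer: 7769/1355 ≈ 5.7336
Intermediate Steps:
c = -8 (c = 8 - 1*16 = 8 - 16 = -8)
j(z, V) = -8*V + V*z (j(z, V) = V*z - 8*V = -8*V + V*z)
-15538/j(279, -10) = -15538*(-1/(10*(-8 + 279))) = -15538/((-10*271)) = -15538/(-2710) = -15538*(-1/2710) = 7769/1355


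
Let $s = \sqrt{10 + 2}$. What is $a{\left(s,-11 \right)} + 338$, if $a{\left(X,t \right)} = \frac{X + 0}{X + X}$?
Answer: $\frac{677}{2} \approx 338.5$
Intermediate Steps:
$s = 2 \sqrt{3}$ ($s = \sqrt{12} = 2 \sqrt{3} \approx 3.4641$)
$a{\left(X,t \right)} = \frac{1}{2}$ ($a{\left(X,t \right)} = \frac{X}{2 X} = X \frac{1}{2 X} = \frac{1}{2}$)
$a{\left(s,-11 \right)} + 338 = \frac{1}{2} + 338 = \frac{677}{2}$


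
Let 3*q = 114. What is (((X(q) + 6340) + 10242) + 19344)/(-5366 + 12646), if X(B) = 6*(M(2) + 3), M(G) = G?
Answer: 8989/1820 ≈ 4.9390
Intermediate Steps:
q = 38 (q = (1/3)*114 = 38)
X(B) = 30 (X(B) = 6*(2 + 3) = 6*5 = 30)
(((X(q) + 6340) + 10242) + 19344)/(-5366 + 12646) = (((30 + 6340) + 10242) + 19344)/(-5366 + 12646) = ((6370 + 10242) + 19344)/7280 = (16612 + 19344)*(1/7280) = 35956*(1/7280) = 8989/1820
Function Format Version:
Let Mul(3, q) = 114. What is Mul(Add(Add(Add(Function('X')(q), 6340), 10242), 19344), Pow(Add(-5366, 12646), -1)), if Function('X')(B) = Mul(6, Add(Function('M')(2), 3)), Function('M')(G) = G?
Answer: Rational(8989, 1820) ≈ 4.9390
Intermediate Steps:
q = 38 (q = Mul(Rational(1, 3), 114) = 38)
Function('X')(B) = 30 (Function('X')(B) = Mul(6, Add(2, 3)) = Mul(6, 5) = 30)
Mul(Add(Add(Add(Function('X')(q), 6340), 10242), 19344), Pow(Add(-5366, 12646), -1)) = Mul(Add(Add(Add(30, 6340), 10242), 19344), Pow(Add(-5366, 12646), -1)) = Mul(Add(Add(6370, 10242), 19344), Pow(7280, -1)) = Mul(Add(16612, 19344), Rational(1, 7280)) = Mul(35956, Rational(1, 7280)) = Rational(8989, 1820)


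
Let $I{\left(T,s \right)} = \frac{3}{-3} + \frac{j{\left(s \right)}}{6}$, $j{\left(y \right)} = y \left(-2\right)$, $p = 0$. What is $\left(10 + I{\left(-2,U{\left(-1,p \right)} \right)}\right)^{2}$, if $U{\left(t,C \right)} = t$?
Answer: $\frac{784}{9} \approx 87.111$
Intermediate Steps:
$j{\left(y \right)} = - 2 y$
$I{\left(T,s \right)} = -1 - \frac{s}{3}$ ($I{\left(T,s \right)} = \frac{3}{-3} + \frac{\left(-2\right) s}{6} = 3 \left(- \frac{1}{3}\right) + - 2 s \frac{1}{6} = -1 - \frac{s}{3}$)
$\left(10 + I{\left(-2,U{\left(-1,p \right)} \right)}\right)^{2} = \left(10 - \frac{2}{3}\right)^{2} = \left(\frac{28}{3}\right)^{2} = \frac{784}{9}$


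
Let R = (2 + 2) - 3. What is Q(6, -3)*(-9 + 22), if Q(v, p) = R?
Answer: 13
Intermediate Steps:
R = 1 (R = 4 - 3 = 1)
Q(v, p) = 1
Q(6, -3)*(-9 + 22) = 1*(-9 + 22) = 1*13 = 13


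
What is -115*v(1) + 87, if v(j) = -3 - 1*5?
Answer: 1007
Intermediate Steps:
v(j) = -8 (v(j) = -3 - 5 = -8)
-115*v(1) + 87 = -115*(-8) + 87 = 920 + 87 = 1007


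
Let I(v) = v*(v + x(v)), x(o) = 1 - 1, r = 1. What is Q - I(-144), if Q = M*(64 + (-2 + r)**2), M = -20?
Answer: -22036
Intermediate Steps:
x(o) = 0
Q = -1300 (Q = -20*(64 + (-2 + 1)**2) = -20*(64 + (-1)**2) = -20*(64 + 1) = -20*65 = -1300)
I(v) = v**2 (I(v) = v*(v + 0) = v*v = v**2)
Q - I(-144) = -1300 - 1*(-144)**2 = -1300 - 1*20736 = -1300 - 20736 = -22036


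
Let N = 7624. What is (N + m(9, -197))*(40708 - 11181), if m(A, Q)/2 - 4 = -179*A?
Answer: 130214070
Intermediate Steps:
m(A, Q) = 8 - 358*A (m(A, Q) = 8 + 2*(-179*A) = 8 - 358*A)
(N + m(9, -197))*(40708 - 11181) = (7624 + (8 - 358*9))*(40708 - 11181) = (7624 + (8 - 3222))*29527 = (7624 - 3214)*29527 = 4410*29527 = 130214070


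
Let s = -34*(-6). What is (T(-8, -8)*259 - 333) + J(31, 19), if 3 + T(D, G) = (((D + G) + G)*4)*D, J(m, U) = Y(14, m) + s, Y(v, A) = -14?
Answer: 197992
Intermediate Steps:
s = 204
J(m, U) = 190 (J(m, U) = -14 + 204 = 190)
T(D, G) = -3 + D*(4*D + 8*G) (T(D, G) = -3 + (((D + G) + G)*4)*D = -3 + ((D + 2*G)*4)*D = -3 + (4*D + 8*G)*D = -3 + D*(4*D + 8*G))
(T(-8, -8)*259 - 333) + J(31, 19) = ((-3 + 4*(-8)**2 + 8*(-8)*(-8))*259 - 333) + 190 = ((-3 + 4*64 + 512)*259 - 333) + 190 = ((-3 + 256 + 512)*259 - 333) + 190 = (765*259 - 333) + 190 = (198135 - 333) + 190 = 197802 + 190 = 197992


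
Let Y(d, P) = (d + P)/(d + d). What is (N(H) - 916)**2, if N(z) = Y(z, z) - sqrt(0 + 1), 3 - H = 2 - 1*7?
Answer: 839056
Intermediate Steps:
Y(d, P) = (P + d)/(2*d) (Y(d, P) = (P + d)/((2*d)) = (P + d)*(1/(2*d)) = (P + d)/(2*d))
H = 8 (H = 3 - (2 - 1*7) = 3 - (2 - 7) = 3 - 1*(-5) = 3 + 5 = 8)
N(z) = 0 (N(z) = (z + z)/(2*z) - sqrt(0 + 1) = (2*z)/(2*z) - sqrt(1) = 1 - 1*1 = 1 - 1 = 0)
(N(H) - 916)**2 = (0 - 916)**2 = (-916)**2 = 839056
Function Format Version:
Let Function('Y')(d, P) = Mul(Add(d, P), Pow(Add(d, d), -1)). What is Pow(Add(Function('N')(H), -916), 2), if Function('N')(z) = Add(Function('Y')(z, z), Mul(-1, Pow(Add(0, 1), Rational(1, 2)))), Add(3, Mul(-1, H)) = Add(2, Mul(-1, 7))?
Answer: 839056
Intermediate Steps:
Function('Y')(d, P) = Mul(Rational(1, 2), Pow(d, -1), Add(P, d)) (Function('Y')(d, P) = Mul(Add(P, d), Pow(Mul(2, d), -1)) = Mul(Add(P, d), Mul(Rational(1, 2), Pow(d, -1))) = Mul(Rational(1, 2), Pow(d, -1), Add(P, d)))
H = 8 (H = Add(3, Mul(-1, Add(2, Mul(-1, 7)))) = Add(3, Mul(-1, Add(2, -7))) = Add(3, Mul(-1, -5)) = Add(3, 5) = 8)
Function('N')(z) = 0 (Function('N')(z) = Add(Mul(Rational(1, 2), Pow(z, -1), Add(z, z)), Mul(-1, Pow(Add(0, 1), Rational(1, 2)))) = Add(Mul(Rational(1, 2), Pow(z, -1), Mul(2, z)), Mul(-1, Pow(1, Rational(1, 2)))) = Add(1, Mul(-1, 1)) = Add(1, -1) = 0)
Pow(Add(Function('N')(H), -916), 2) = Pow(Add(0, -916), 2) = Pow(-916, 2) = 839056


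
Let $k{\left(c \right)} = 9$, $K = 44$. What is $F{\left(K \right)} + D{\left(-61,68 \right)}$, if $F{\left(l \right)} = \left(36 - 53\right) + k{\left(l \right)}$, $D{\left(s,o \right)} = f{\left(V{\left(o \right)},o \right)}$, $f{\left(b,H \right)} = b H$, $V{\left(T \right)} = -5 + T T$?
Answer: $314084$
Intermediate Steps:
$V{\left(T \right)} = -5 + T^{2}$
$f{\left(b,H \right)} = H b$
$D{\left(s,o \right)} = o \left(-5 + o^{2}\right)$
$F{\left(l \right)} = -8$ ($F{\left(l \right)} = \left(36 - 53\right) + 9 = -17 + 9 = -8$)
$F{\left(K \right)} + D{\left(-61,68 \right)} = -8 + 68 \left(-5 + 68^{2}\right) = -8 + 68 \left(-5 + 4624\right) = -8 + 68 \cdot 4619 = -8 + 314092 = 314084$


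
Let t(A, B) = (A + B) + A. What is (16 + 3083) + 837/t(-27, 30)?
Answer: 24513/8 ≈ 3064.1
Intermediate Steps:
t(A, B) = B + 2*A
(16 + 3083) + 837/t(-27, 30) = (16 + 3083) + 837/(30 + 2*(-27)) = 3099 + 837/(30 - 54) = 3099 + 837/(-24) = 3099 + 837*(-1/24) = 3099 - 279/8 = 24513/8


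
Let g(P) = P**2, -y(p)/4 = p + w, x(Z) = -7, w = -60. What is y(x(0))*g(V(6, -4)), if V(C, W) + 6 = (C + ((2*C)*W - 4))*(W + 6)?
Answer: 2573872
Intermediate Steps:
y(p) = 240 - 4*p (y(p) = -4*(p - 60) = -4*(-60 + p) = 240 - 4*p)
V(C, W) = -6 + (6 + W)*(-4 + C + 2*C*W) (V(C, W) = -6 + (C + ((2*C)*W - 4))*(W + 6) = -6 + (C + (2*C*W - 4))*(6 + W) = -6 + (C + (-4 + 2*C*W))*(6 + W) = -6 + (-4 + C + 2*C*W)*(6 + W) = -6 + (6 + W)*(-4 + C + 2*C*W))
y(x(0))*g(V(6, -4)) = (240 - 4*(-7))*(-30 - 4*(-4) + 6*6 + 2*6*(-4)**2 + 13*6*(-4))**2 = (240 + 28)*(-30 + 16 + 36 + 2*6*16 - 312)**2 = 268*(-30 + 16 + 36 + 192 - 312)**2 = 268*(-98)**2 = 268*9604 = 2573872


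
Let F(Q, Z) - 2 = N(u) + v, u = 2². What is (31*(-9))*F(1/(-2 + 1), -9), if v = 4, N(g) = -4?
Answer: -558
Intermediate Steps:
u = 4
F(Q, Z) = 2 (F(Q, Z) = 2 + (-4 + 4) = 2 + 0 = 2)
(31*(-9))*F(1/(-2 + 1), -9) = (31*(-9))*2 = -279*2 = -558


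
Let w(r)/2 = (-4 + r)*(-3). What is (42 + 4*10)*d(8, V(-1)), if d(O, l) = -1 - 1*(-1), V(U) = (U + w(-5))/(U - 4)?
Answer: 0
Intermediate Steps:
w(r) = 24 - 6*r (w(r) = 2*((-4 + r)*(-3)) = 2*(12 - 3*r) = 24 - 6*r)
V(U) = (54 + U)/(-4 + U) (V(U) = (U + (24 - 6*(-5)))/(U - 4) = (U + (24 + 30))/(-4 + U) = (U + 54)/(-4 + U) = (54 + U)/(-4 + U))
d(O, l) = 0 (d(O, l) = -1 + 1 = 0)
(42 + 4*10)*d(8, V(-1)) = (42 + 4*10)*0 = (42 + 40)*0 = 82*0 = 0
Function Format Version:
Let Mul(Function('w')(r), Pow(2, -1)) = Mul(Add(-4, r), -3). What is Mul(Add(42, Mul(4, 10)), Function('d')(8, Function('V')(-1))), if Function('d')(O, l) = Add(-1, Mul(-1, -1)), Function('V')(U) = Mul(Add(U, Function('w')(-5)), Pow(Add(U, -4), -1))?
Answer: 0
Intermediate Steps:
Function('w')(r) = Add(24, Mul(-6, r)) (Function('w')(r) = Mul(2, Mul(Add(-4, r), -3)) = Mul(2, Add(12, Mul(-3, r))) = Add(24, Mul(-6, r)))
Function('V')(U) = Mul(Pow(Add(-4, U), -1), Add(54, U)) (Function('V')(U) = Mul(Add(U, Add(24, Mul(-6, -5))), Pow(Add(U, -4), -1)) = Mul(Add(U, Add(24, 30)), Pow(Add(-4, U), -1)) = Mul(Add(U, 54), Pow(Add(-4, U), -1)) = Mul(Add(54, U), Pow(Add(-4, U), -1)) = Mul(Pow(Add(-4, U), -1), Add(54, U)))
Function('d')(O, l) = 0 (Function('d')(O, l) = Add(-1, 1) = 0)
Mul(Add(42, Mul(4, 10)), Function('d')(8, Function('V')(-1))) = Mul(Add(42, Mul(4, 10)), 0) = Mul(Add(42, 40), 0) = Mul(82, 0) = 0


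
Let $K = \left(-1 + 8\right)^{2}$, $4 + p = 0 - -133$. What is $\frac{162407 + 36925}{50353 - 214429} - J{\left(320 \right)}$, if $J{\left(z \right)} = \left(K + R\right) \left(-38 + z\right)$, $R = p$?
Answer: $- \frac{6073863}{121} \approx -50197.0$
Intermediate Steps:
$p = 129$ ($p = -4 + \left(0 - -133\right) = -4 + \left(0 + 133\right) = -4 + 133 = 129$)
$K = 49$ ($K = 7^{2} = 49$)
$R = 129$
$J{\left(z \right)} = -6764 + 178 z$ ($J{\left(z \right)} = \left(49 + 129\right) \left(-38 + z\right) = 178 \left(-38 + z\right) = -6764 + 178 z$)
$\frac{162407 + 36925}{50353 - 214429} - J{\left(320 \right)} = \frac{162407 + 36925}{50353 - 214429} - \left(-6764 + 178 \cdot 320\right) = \frac{199332}{-164076} - \left(-6764 + 56960\right) = 199332 \left(- \frac{1}{164076}\right) - 50196 = - \frac{147}{121} - 50196 = - \frac{6073863}{121}$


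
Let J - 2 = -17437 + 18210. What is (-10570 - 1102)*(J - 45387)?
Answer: 520711264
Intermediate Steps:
J = 775 (J = 2 + (-17437 + 18210) = 2 + 773 = 775)
(-10570 - 1102)*(J - 45387) = (-10570 - 1102)*(775 - 45387) = -11672*(-44612) = 520711264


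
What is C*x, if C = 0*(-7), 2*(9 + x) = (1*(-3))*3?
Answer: 0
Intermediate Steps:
x = -27/2 (x = -9 + ((1*(-3))*3)/2 = -9 + (-3*3)/2 = -9 + (1/2)*(-9) = -9 - 9/2 = -27/2 ≈ -13.500)
C = 0
C*x = 0*(-27/2) = 0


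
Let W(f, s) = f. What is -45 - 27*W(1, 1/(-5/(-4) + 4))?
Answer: -72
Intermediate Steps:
-45 - 27*W(1, 1/(-5/(-4) + 4)) = -45 - 27*1 = -45 - 27 = -72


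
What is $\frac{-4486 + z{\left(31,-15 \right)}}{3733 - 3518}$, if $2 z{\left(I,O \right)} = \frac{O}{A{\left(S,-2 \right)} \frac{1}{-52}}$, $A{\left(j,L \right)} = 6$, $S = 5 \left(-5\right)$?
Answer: $- \frac{4421}{215} \approx -20.563$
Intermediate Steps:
$S = -25$
$z{\left(I,O \right)} = - \frac{13 O}{3}$ ($z{\left(I,O \right)} = \frac{O \frac{1}{6 \frac{1}{-52}}}{2} = \frac{O \frac{1}{6 \left(- \frac{1}{52}\right)}}{2} = \frac{O \frac{1}{- \frac{3}{26}}}{2} = \frac{O \left(- \frac{26}{3}\right)}{2} = \frac{\left(- \frac{26}{3}\right) O}{2} = - \frac{13 O}{3}$)
$\frac{-4486 + z{\left(31,-15 \right)}}{3733 - 3518} = \frac{-4486 - -65}{3733 - 3518} = \frac{-4486 + 65}{215} = \left(-4421\right) \frac{1}{215} = - \frac{4421}{215}$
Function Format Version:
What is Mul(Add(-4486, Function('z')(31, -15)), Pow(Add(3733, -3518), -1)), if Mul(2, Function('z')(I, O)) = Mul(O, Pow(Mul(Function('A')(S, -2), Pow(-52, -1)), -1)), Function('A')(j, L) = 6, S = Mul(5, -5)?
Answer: Rational(-4421, 215) ≈ -20.563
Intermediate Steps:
S = -25
Function('z')(I, O) = Mul(Rational(-13, 3), O) (Function('z')(I, O) = Mul(Rational(1, 2), Mul(O, Pow(Mul(6, Pow(-52, -1)), -1))) = Mul(Rational(1, 2), Mul(O, Pow(Mul(6, Rational(-1, 52)), -1))) = Mul(Rational(1, 2), Mul(O, Pow(Rational(-3, 26), -1))) = Mul(Rational(1, 2), Mul(O, Rational(-26, 3))) = Mul(Rational(1, 2), Mul(Rational(-26, 3), O)) = Mul(Rational(-13, 3), O))
Mul(Add(-4486, Function('z')(31, -15)), Pow(Add(3733, -3518), -1)) = Mul(Add(-4486, Mul(Rational(-13, 3), -15)), Pow(Add(3733, -3518), -1)) = Mul(Add(-4486, 65), Pow(215, -1)) = Mul(-4421, Rational(1, 215)) = Rational(-4421, 215)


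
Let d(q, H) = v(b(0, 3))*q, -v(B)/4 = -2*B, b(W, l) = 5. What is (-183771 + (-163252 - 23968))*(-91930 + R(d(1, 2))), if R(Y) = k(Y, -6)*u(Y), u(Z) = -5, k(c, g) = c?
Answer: 34179400830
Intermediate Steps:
v(B) = 8*B (v(B) = -(-8)*B = 8*B)
d(q, H) = 40*q (d(q, H) = (8*5)*q = 40*q)
R(Y) = -5*Y (R(Y) = Y*(-5) = -5*Y)
(-183771 + (-163252 - 23968))*(-91930 + R(d(1, 2))) = (-183771 + (-163252 - 23968))*(-91930 - 200) = (-183771 - 187220)*(-91930 - 5*40) = -370991*(-91930 - 200) = -370991*(-92130) = 34179400830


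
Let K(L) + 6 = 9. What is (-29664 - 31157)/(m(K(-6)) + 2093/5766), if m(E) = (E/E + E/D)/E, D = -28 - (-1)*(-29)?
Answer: -6663183834/74363 ≈ -89604.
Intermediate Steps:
D = -57 (D = -28 - 1*29 = -28 - 29 = -57)
K(L) = 3 (K(L) = -6 + 9 = 3)
m(E) = (1 - E/57)/E (m(E) = (E/E + E/(-57))/E = (1 + E*(-1/57))/E = (1 - E/57)/E)
(-29664 - 31157)/(m(K(-6)) + 2093/5766) = (-29664 - 31157)/((1/57)*(57 - 1*3)/3 + 2093/5766) = -60821/((1/57)*(⅓)*(57 - 3) + 2093*(1/5766)) = -60821/((1/57)*(⅓)*54 + 2093/5766) = -60821/(6/19 + 2093/5766) = -60821/74363/109554 = -60821*109554/74363 = -6663183834/74363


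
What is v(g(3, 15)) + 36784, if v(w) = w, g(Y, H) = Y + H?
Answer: 36802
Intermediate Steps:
g(Y, H) = H + Y
v(g(3, 15)) + 36784 = (15 + 3) + 36784 = 18 + 36784 = 36802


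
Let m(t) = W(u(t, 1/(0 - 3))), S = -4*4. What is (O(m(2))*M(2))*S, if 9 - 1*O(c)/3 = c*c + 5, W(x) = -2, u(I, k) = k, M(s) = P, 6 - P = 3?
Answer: 0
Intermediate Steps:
P = 3 (P = 6 - 1*3 = 6 - 3 = 3)
M(s) = 3
S = -16
m(t) = -2
O(c) = 12 - 3*c² (O(c) = 27 - 3*(c*c + 5) = 27 - 3*(c² + 5) = 27 - 3*(5 + c²) = 27 + (-15 - 3*c²) = 12 - 3*c²)
(O(m(2))*M(2))*S = ((12 - 3*(-2)²)*3)*(-16) = ((12 - 3*4)*3)*(-16) = ((12 - 12)*3)*(-16) = (0*3)*(-16) = 0*(-16) = 0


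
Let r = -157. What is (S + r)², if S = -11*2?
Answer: 32041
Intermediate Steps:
S = -22
(S + r)² = (-22 - 157)² = (-179)² = 32041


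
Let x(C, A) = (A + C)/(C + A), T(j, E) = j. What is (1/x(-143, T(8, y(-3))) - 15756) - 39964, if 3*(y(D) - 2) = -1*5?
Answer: -55719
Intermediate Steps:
y(D) = ⅓ (y(D) = 2 + (-1*5)/3 = 2 + (⅓)*(-5) = 2 - 5/3 = ⅓)
x(C, A) = 1 (x(C, A) = (A + C)/(A + C) = 1)
(1/x(-143, T(8, y(-3))) - 15756) - 39964 = (1/1 - 15756) - 39964 = (1 - 15756) - 39964 = -15755 - 39964 = -55719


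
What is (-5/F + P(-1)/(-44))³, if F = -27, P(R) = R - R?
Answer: 125/19683 ≈ 0.0063507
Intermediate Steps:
P(R) = 0
(-5/F + P(-1)/(-44))³ = (-5/(-27) + 0/(-44))³ = (-5*(-1/27) + 0*(-1/44))³ = (5/27 + 0)³ = (5/27)³ = 125/19683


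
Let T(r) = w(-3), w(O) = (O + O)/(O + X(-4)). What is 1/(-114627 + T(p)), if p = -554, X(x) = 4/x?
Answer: -2/229251 ≈ -8.7241e-6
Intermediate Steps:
w(O) = 2*O/(-1 + O) (w(O) = (O + O)/(O + 4/(-4)) = (2*O)/(O + 4*(-1/4)) = (2*O)/(O - 1) = (2*O)/(-1 + O) = 2*O/(-1 + O))
T(r) = 3/2 (T(r) = 2*(-3)/(-1 - 3) = 2*(-3)/(-4) = 2*(-3)*(-1/4) = 3/2)
1/(-114627 + T(p)) = 1/(-114627 + 3/2) = 1/(-229251/2) = -2/229251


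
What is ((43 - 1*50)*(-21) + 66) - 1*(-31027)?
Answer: 31240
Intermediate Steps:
((43 - 1*50)*(-21) + 66) - 1*(-31027) = ((43 - 50)*(-21) + 66) + 31027 = (-7*(-21) + 66) + 31027 = (147 + 66) + 31027 = 213 + 31027 = 31240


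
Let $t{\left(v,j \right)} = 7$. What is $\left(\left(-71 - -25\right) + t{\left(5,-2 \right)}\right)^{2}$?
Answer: $1521$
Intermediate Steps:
$\left(\left(-71 - -25\right) + t{\left(5,-2 \right)}\right)^{2} = \left(\left(-71 - -25\right) + 7\right)^{2} = \left(\left(-71 + 25\right) + 7\right)^{2} = \left(-46 + 7\right)^{2} = \left(-39\right)^{2} = 1521$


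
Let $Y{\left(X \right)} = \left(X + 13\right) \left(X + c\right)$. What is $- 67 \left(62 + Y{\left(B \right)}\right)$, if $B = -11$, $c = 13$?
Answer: $-4422$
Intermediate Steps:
$Y{\left(X \right)} = \left(13 + X\right)^{2}$ ($Y{\left(X \right)} = \left(X + 13\right) \left(X + 13\right) = \left(13 + X\right) \left(13 + X\right) = \left(13 + X\right)^{2}$)
$- 67 \left(62 + Y{\left(B \right)}\right) = - 67 \left(62 + \left(169 + \left(-11\right)^{2} + 26 \left(-11\right)\right)\right) = - 67 \left(62 + \left(169 + 121 - 286\right)\right) = - 67 \left(62 + 4\right) = \left(-67\right) 66 = -4422$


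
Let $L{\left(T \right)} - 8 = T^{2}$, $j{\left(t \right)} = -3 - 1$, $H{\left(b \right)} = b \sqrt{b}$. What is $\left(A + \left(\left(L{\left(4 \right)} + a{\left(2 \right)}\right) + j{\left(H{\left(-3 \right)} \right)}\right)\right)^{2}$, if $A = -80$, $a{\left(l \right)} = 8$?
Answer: $2704$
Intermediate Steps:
$H{\left(b \right)} = b^{\frac{3}{2}}$
$j{\left(t \right)} = -4$ ($j{\left(t \right)} = -3 - 1 = -4$)
$L{\left(T \right)} = 8 + T^{2}$
$\left(A + \left(\left(L{\left(4 \right)} + a{\left(2 \right)}\right) + j{\left(H{\left(-3 \right)} \right)}\right)\right)^{2} = \left(-80 + \left(\left(\left(8 + 4^{2}\right) + 8\right) - 4\right)\right)^{2} = \left(-80 + \left(\left(\left(8 + 16\right) + 8\right) - 4\right)\right)^{2} = \left(-80 + \left(\left(24 + 8\right) - 4\right)\right)^{2} = \left(-80 + \left(32 - 4\right)\right)^{2} = \left(-80 + 28\right)^{2} = \left(-52\right)^{2} = 2704$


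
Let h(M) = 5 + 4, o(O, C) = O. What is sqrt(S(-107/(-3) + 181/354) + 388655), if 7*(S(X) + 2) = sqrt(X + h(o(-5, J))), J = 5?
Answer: sqrt(265168614228 + 826*sqrt(629058))/826 ≈ 623.42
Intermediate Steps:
h(M) = 9
S(X) = -2 + sqrt(9 + X)/7 (S(X) = -2 + sqrt(X + 9)/7 = -2 + sqrt(9 + X)/7)
sqrt(S(-107/(-3) + 181/354) + 388655) = sqrt((-2 + sqrt(9 + (-107/(-3) + 181/354))/7) + 388655) = sqrt((-2 + sqrt(9 + (-107*(-1/3) + 181*(1/354)))/7) + 388655) = sqrt((-2 + sqrt(9 + (107/3 + 181/354))/7) + 388655) = sqrt((-2 + sqrt(9 + 4269/118)/7) + 388655) = sqrt((-2 + sqrt(5331/118)/7) + 388655) = sqrt((-2 + (sqrt(629058)/118)/7) + 388655) = sqrt((-2 + sqrt(629058)/826) + 388655) = sqrt(388653 + sqrt(629058)/826)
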